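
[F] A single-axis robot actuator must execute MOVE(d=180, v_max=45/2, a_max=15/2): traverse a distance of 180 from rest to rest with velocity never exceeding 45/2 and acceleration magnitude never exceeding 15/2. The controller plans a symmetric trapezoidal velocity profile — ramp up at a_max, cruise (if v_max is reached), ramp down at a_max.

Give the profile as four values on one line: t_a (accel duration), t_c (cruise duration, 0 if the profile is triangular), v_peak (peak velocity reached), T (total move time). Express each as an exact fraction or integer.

t_a=3 t_c=5 v_peak=45/2 T=11

v_max²/a_max = (45/2)²/(15/2) = 135/2
180 ≥ 135/2 → trapezoidal
t_a = (45/2)/(15/2) = 3; v_peak = 45/2
d_cruise = 180 − 135/2 = 225/2; t_c = (225/2)/(45/2) = 5
T = 2·3 + 5 = 11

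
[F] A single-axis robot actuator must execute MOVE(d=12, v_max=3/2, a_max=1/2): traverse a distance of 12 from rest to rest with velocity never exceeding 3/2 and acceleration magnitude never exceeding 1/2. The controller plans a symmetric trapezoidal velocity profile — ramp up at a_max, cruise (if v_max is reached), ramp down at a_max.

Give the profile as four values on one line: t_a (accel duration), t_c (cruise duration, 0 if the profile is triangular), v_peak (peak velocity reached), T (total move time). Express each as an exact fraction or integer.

t_a=3 t_c=5 v_peak=3/2 T=11

vₘ²/aₘ = (3/2)²/(1/2) = 9/2
12 ≥ 9/2 so v_max reached
t_a = (3/2)/(1/2) = 3; v_peak = 3/2
d_cruise = 12 − 9/2 = 15/2; t_c = (15/2)/(3/2) = 5
T = 2·3 + 5 = 11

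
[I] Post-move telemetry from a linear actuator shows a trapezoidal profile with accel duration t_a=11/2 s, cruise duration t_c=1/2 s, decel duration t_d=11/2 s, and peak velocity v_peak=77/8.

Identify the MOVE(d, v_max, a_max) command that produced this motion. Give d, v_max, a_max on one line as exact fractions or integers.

d=231/4 v_max=77/8 a_max=7/4

a_max = (77/8)/(11/2) = 7/4
d_a = ½·77/8·11/2 = 847/32; d_c = 77/8·1/2 = 77/16
d = 2·847/32 + 77/16 = 231/4
t_c = 1/2 > 0 so v_max = 77/8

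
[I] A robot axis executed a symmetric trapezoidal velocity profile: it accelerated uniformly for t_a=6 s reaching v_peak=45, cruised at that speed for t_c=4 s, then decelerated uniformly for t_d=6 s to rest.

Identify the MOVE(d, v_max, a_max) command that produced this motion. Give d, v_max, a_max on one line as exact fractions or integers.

a_max = 45/6 = 15/2
d_a = ½·45·6 = 135; d_c = 45·4 = 180
d = 2·135 + 180 = 450
t_c = 4 > 0 so v_max = 45

d=450 v_max=45 a_max=15/2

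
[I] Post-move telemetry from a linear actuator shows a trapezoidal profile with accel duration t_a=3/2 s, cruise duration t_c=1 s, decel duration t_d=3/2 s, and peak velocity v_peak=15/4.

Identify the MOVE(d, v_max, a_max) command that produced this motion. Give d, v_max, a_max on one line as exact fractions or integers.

d=75/8 v_max=15/4 a_max=5/2

a_max = (15/4)/(3/2) = 5/2
d_a = ½·15/4·3/2 = 45/16; d_c = 15/4·1 = 15/4
d = 2·45/16 + 15/4 = 75/8
t_c = 1 > 0 so v_max = 15/4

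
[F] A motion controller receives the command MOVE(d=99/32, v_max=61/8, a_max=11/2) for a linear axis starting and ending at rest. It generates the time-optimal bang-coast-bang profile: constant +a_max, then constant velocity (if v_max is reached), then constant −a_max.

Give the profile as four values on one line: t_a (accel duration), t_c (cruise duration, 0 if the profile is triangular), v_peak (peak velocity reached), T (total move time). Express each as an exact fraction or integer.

vₘ²/aₘ = (61/8)²/(11/2) = 3721/352
99/32 < 3721/352 ⇒ no cruise
v_peak = √(99/32·11/2) = √(1089/64) = 33/8
t_a = (33/8)/(11/2) = 3/4; t_c = 0
T = 2·3/4 = 3/2

t_a=3/4 t_c=0 v_peak=33/8 T=3/2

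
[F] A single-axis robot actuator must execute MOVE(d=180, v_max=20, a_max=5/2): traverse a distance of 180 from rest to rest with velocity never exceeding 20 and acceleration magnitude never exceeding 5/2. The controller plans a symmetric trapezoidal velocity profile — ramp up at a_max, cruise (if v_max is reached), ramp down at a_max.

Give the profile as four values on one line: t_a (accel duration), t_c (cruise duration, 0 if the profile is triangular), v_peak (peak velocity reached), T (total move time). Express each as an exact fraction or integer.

t_a=8 t_c=1 v_peak=20 T=17

v_max²/a_max = 20²/(5/2) = 160
180 ≥ 160 ⇒ cruise phase
t_a = 20/(5/2) = 8; v_peak = 20
d_cruise = 180 − 160 = 20; t_c = 20/20 = 1
T = 2·8 + 1 = 17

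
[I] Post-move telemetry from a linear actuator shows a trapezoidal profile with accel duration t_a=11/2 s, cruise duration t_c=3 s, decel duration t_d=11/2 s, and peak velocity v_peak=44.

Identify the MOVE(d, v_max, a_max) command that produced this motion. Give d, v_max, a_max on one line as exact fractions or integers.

d=374 v_max=44 a_max=8

a_max = 44/(11/2) = 8
d_a = ½·44·11/2 = 121; d_c = 44·3 = 132
d = 2·121 + 132 = 374
t_c = 3 > 0 → v_max = v_peak = 44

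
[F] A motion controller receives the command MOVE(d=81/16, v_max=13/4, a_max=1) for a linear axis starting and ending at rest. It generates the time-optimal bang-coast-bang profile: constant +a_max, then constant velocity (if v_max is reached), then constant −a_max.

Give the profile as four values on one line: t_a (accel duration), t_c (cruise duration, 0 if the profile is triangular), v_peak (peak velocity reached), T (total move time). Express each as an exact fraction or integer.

t_a=9/4 t_c=0 v_peak=9/4 T=9/2

vₘ²/aₘ = (13/4)²/1 = 169/16
81/16 < 169/16 ⇒ no cruise
v_peak = √(81/16·1) = √(81/16) = 9/4
t_a = (9/4)/1 = 9/4; t_c = 0
T = 2·9/4 = 9/2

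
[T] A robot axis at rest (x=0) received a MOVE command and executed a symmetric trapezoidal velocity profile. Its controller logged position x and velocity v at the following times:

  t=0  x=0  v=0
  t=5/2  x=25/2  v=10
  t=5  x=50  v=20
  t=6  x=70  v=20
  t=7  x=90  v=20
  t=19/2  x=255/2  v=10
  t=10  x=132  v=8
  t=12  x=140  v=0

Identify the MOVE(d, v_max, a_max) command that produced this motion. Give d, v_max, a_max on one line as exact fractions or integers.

d=140 v_max=20 a_max=4

final state: t=12, x=140, v=0 → d = 140
a_max = (10−0)/(5/2−0) = 4
max v = 20 over t∈[5,7] → v_max = 20
check: 20·(5+2) = 140 ✓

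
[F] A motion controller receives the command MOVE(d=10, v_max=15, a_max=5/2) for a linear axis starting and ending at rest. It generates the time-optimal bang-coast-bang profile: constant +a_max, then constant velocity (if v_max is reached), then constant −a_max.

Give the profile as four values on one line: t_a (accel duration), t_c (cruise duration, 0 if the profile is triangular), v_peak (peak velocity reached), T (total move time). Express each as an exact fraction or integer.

t_a=2 t_c=0 v_peak=5 T=4

vₘ²/aₘ = 15²/(5/2) = 90
10 < 90 ⇒ no cruise
v_peak = √(10·5/2) = √25 = 5
t_a = 5/(5/2) = 2; t_c = 0
T = 2·2 = 4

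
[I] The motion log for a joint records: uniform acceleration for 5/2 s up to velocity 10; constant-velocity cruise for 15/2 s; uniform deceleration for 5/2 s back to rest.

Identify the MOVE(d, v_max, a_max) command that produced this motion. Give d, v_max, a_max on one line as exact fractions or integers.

d=100 v_max=10 a_max=4

a_max = 10/(5/2) = 4
d_a = ½·10·5/2 = 25/2; d_c = 10·15/2 = 75
d = 2·25/2 + 75 = 100
t_c = 15/2 > 0 ⇒ limit active, v_max = 10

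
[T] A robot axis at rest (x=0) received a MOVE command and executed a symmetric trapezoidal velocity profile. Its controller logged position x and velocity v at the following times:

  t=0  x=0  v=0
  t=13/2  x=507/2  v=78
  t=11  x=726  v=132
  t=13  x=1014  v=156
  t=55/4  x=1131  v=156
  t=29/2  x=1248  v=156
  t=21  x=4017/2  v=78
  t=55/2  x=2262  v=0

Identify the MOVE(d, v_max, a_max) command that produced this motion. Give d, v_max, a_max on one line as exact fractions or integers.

d=2262 v_max=156 a_max=12

final state: t=55/2, x=2262, v=0 → d = 2262
a_max = (78−0)/(13/2−0) = 12
max v = 156 over t∈[13,29/2] → v_max = 156
check: 156·(13+3/2) = 2262 ✓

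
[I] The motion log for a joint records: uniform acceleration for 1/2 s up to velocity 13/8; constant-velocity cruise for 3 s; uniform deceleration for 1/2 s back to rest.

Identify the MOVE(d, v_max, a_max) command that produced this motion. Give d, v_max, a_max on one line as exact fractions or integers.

a_max = (13/8)/(1/2) = 13/4
d_a = ½·13/8·1/2 = 13/32; d_c = 13/8·3 = 39/8
d = 2·13/32 + 39/8 = 91/16
t_c = 3 > 0 ⇒ limit active, v_max = 13/8

d=91/16 v_max=13/8 a_max=13/4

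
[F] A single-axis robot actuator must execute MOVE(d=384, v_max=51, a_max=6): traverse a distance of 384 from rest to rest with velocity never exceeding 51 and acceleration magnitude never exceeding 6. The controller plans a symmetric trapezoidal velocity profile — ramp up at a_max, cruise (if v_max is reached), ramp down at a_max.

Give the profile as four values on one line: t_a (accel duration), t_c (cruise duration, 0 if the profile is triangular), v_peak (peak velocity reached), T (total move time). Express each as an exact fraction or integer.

vₘ²/aₘ = 51²/6 = 867/2
384 < 867/2 ⇒ no cruise
v_peak = √(384·6) = √2304 = 48
t_a = 48/6 = 8; t_c = 0
T = 2·8 = 16

t_a=8 t_c=0 v_peak=48 T=16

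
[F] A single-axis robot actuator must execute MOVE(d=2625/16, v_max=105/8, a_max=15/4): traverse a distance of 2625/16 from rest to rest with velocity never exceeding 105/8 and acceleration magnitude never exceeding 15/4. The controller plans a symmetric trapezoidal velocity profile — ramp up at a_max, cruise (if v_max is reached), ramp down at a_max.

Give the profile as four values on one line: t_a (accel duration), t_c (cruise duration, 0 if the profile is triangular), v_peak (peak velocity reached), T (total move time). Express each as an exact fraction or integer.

t_a=7/2 t_c=9 v_peak=105/8 T=16

(v_max)²/a_max = (105/8)²/(15/4) = 735/16
2625/16 ≥ 735/16 ⇒ cruise phase
t_a = (105/8)/(15/4) = 7/2; v_peak = 105/8
d_cruise = 2625/16 − 735/16 = 945/8; t_c = (945/8)/(105/8) = 9
T = 2·7/2 + 9 = 16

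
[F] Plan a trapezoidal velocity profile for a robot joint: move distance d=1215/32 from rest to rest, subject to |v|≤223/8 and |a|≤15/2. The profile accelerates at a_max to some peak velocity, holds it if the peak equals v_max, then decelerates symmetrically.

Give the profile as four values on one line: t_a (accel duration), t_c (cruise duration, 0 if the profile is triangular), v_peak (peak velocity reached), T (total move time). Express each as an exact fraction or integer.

t_a=9/4 t_c=0 v_peak=135/8 T=9/2

(v_max)²/a_max = (223/8)²/(15/2) = 49729/480
1215/32 < 49729/480 → triangular
v_peak = √(1215/32·15/2) = √(18225/64) = 135/8
t_a = (135/8)/(15/2) = 9/4; t_c = 0
T = 2·9/4 = 9/2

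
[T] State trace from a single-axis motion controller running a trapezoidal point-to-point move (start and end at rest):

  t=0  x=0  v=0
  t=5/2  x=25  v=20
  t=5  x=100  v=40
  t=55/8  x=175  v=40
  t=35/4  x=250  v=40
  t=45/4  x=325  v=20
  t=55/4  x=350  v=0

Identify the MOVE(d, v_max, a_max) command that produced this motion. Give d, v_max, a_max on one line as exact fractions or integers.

d=350 v_max=40 a_max=8

final state: t=55/4, x=350, v=0 → d = 350
a_max = (20−0)/(5/2−0) = 8
max v = 40 over t∈[5,35/4] → v_max = 40
check: 40·(5+15/4) = 350 ✓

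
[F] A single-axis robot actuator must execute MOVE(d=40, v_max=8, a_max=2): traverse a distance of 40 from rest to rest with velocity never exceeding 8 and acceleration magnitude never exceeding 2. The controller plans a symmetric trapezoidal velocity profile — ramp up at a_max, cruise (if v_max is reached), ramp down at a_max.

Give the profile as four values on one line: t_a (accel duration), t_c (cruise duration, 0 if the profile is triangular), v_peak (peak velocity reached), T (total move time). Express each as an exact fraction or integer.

(v_max)²/a_max = 8²/2 = 32
40 ≥ 32 ⇒ cruise phase
t_a = 8/2 = 4; v_peak = 8
d_cruise = 40 − 32 = 8; t_c = 8/8 = 1
T = 2·4 + 1 = 9

t_a=4 t_c=1 v_peak=8 T=9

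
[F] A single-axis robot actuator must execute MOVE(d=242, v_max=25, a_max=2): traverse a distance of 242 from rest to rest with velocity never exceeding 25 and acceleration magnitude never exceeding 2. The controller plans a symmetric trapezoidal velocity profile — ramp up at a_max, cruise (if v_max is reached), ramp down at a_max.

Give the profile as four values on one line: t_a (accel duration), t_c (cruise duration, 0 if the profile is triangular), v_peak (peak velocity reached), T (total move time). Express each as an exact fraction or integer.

t_a=11 t_c=0 v_peak=22 T=22

(v_max)²/a_max = 25²/2 = 625/2
242 < 625/2 so t_c = 0
v_peak = √(242·2) = √484 = 22
t_a = 22/2 = 11; t_c = 0
T = 2·11 = 22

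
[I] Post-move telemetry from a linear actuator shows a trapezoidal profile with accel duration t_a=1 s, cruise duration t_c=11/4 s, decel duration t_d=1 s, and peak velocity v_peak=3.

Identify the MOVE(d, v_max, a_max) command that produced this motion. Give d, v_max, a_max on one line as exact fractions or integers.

a_max = 3/1 = 3
d_a = ½·3·1 = 3/2; d_c = 3·11/4 = 33/4
d = 2·3/2 + 33/4 = 45/4
t_c = 11/4 > 0 ⇒ limit active, v_max = 3

d=45/4 v_max=3 a_max=3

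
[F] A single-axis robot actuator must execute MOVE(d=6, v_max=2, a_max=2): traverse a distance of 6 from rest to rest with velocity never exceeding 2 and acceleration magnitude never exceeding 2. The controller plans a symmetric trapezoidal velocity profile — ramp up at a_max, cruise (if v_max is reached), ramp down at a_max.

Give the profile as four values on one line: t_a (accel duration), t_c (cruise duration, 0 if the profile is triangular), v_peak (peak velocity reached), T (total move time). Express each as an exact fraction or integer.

t_a=1 t_c=2 v_peak=2 T=4

v_max²/a_max = 2²/2 = 2
6 ≥ 2 so v_max reached
t_a = 2/2 = 1; v_peak = 2
d_cruise = 6 − 2 = 4; t_c = 4/2 = 2
T = 2·1 + 2 = 4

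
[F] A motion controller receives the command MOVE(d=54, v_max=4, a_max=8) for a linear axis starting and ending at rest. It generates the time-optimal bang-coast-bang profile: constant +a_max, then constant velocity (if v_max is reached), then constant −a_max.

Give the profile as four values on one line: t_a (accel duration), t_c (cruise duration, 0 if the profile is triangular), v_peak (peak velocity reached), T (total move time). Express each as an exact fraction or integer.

t_a=1/2 t_c=13 v_peak=4 T=14

vₘ²/aₘ = 4²/8 = 2
54 ≥ 2 ⇒ cruise phase
t_a = 4/8 = 1/2; v_peak = 4
d_cruise = 54 − 2 = 52; t_c = 52/4 = 13
T = 2·1/2 + 13 = 14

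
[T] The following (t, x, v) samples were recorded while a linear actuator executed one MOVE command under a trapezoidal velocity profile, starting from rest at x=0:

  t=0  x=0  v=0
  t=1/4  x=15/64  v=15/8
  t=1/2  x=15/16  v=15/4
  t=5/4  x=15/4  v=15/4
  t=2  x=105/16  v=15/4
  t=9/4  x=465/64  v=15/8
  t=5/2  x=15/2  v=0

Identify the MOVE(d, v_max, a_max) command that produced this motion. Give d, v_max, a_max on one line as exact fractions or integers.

d=15/2 v_max=15/4 a_max=15/2

final state: t=5/2, x=15/2, v=0 → d = 15/2
a_max = (15/8−0)/(1/4−0) = 15/2
max v = 15/4 over t∈[1/2,2] → v_max = 15/4
check: 15/4·(1/2+3/2) = 15/2 ✓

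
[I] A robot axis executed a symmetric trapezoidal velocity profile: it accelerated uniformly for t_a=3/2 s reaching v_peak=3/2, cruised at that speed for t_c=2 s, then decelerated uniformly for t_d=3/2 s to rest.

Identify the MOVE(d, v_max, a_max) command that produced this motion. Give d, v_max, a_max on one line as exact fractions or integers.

d=21/4 v_max=3/2 a_max=1

a_max = (3/2)/(3/2) = 1
d_a = ½·3/2·3/2 = 9/8; d_c = 3/2·2 = 3
d = 2·9/8 + 3 = 21/4
t_c = 2 > 0 → v_max = v_peak = 3/2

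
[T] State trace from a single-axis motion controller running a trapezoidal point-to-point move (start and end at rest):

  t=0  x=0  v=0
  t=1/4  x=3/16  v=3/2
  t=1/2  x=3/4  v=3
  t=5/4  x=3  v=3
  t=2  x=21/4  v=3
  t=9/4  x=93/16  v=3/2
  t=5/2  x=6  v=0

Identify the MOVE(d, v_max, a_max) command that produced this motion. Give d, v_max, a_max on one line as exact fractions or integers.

d=6 v_max=3 a_max=6

final state: t=5/2, x=6, v=0 → d = 6
a_max = (3/2−0)/(1/4−0) = 6
max v = 3 over t∈[1/2,2] → v_max = 3
check: 3·(1/2+3/2) = 6 ✓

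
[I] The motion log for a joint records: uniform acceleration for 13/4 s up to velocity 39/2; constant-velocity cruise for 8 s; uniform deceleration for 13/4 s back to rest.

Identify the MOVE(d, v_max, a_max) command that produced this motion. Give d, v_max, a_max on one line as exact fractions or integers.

a_max = (39/2)/(13/4) = 6
d_a = ½·39/2·13/4 = 507/16; d_c = 39/2·8 = 156
d = 2·507/16 + 156 = 1755/8
t_c = 8 > 0 so v_max = 39/2

d=1755/8 v_max=39/2 a_max=6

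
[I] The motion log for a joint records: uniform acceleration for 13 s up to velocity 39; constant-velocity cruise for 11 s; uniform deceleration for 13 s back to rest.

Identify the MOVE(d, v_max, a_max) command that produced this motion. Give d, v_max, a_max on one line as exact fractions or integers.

a_max = 39/13 = 3
d_a = ½·39·13 = 507/2; d_c = 39·11 = 429
d = 2·507/2 + 429 = 936
t_c = 11 > 0 → v_max = v_peak = 39

d=936 v_max=39 a_max=3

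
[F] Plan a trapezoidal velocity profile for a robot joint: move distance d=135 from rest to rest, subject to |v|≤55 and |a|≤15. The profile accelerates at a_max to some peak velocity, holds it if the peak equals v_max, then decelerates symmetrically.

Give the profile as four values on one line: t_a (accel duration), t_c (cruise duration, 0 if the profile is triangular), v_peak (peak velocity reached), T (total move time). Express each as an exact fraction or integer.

vₘ²/aₘ = 55²/15 = 605/3
135 < 605/3 ⇒ no cruise
v_peak = √(135·15) = √2025 = 45
t_a = 45/15 = 3; t_c = 0
T = 2·3 = 6

t_a=3 t_c=0 v_peak=45 T=6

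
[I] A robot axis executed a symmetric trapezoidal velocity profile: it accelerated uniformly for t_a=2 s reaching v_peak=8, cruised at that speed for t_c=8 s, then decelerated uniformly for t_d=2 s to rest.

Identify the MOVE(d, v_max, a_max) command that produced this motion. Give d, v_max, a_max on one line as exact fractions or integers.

d=80 v_max=8 a_max=4

a_max = 8/2 = 4
d_a = ½·8·2 = 8; d_c = 8·8 = 64
d = 2·8 + 64 = 80
t_c = 8 > 0 so v_max = 8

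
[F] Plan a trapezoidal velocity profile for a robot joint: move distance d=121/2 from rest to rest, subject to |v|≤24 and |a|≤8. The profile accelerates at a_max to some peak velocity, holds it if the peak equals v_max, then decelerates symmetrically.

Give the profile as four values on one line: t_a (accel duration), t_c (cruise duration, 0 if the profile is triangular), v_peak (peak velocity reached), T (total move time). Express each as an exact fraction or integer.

t_a=11/4 t_c=0 v_peak=22 T=11/2

vₘ²/aₘ = 24²/8 = 72
121/2 < 72 ⇒ no cruise
v_peak = √(121/2·8) = √484 = 22
t_a = 22/8 = 11/4; t_c = 0
T = 2·11/4 = 11/2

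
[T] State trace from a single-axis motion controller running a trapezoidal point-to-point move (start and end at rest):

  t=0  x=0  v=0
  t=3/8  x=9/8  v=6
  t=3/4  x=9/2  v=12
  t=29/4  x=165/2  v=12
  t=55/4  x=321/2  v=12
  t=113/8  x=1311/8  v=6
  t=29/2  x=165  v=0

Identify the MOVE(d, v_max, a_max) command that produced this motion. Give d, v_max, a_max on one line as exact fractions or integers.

d=165 v_max=12 a_max=16

final state: t=29/2, x=165, v=0 → d = 165
a_max = (6−0)/(3/8−0) = 16
max v = 12 over t∈[3/4,55/4] → v_max = 12
check: 12·(3/4+13) = 165 ✓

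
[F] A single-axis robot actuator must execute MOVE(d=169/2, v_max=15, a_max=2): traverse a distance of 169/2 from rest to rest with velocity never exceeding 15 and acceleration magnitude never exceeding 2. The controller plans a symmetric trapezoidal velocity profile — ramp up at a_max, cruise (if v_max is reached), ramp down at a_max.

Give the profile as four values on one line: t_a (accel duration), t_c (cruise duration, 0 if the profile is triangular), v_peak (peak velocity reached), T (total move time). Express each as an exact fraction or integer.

(v_max)²/a_max = 15²/2 = 225/2
169/2 < 225/2 ⇒ no cruise
v_peak = √(169/2·2) = √169 = 13
t_a = 13/2; t_c = 0
T = 2·13/2 = 13

t_a=13/2 t_c=0 v_peak=13 T=13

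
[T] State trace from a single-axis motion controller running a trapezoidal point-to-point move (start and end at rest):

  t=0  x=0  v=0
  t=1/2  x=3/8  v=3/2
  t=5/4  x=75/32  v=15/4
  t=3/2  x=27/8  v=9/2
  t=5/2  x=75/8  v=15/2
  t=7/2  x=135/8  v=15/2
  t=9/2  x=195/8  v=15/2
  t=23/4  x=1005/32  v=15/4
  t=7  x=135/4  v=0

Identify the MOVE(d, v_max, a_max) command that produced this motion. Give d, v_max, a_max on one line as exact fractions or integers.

d=135/4 v_max=15/2 a_max=3

final state: t=7, x=135/4, v=0 → d = 135/4
a_max = (3/2−0)/(1/2−0) = 3
max v = 15/2 over t∈[5/2,9/2] → v_max = 15/2
check: 15/2·(5/2+2) = 135/4 ✓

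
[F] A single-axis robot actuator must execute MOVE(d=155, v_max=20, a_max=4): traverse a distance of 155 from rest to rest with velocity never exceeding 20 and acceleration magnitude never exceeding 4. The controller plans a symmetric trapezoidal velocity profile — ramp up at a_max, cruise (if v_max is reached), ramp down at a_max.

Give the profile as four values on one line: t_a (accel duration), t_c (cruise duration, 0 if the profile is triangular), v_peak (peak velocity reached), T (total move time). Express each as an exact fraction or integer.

vₘ²/aₘ = 20²/4 = 100
155 ≥ 100 ⇒ cruise phase
t_a = 20/4 = 5; v_peak = 20
d_cruise = 155 − 100 = 55; t_c = 55/20 = 11/4
T = 2·5 + 11/4 = 51/4

t_a=5 t_c=11/4 v_peak=20 T=51/4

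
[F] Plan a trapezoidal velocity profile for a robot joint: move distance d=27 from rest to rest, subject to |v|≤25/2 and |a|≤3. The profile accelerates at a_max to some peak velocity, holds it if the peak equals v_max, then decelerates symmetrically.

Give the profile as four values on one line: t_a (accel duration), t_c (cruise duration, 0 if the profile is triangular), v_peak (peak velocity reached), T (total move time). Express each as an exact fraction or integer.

t_a=3 t_c=0 v_peak=9 T=6

v_max²/a_max = (25/2)²/3 = 625/12
27 < 625/12 so t_c = 0
v_peak = √(27·3) = √81 = 9
t_a = 9/3 = 3; t_c = 0
T = 2·3 = 6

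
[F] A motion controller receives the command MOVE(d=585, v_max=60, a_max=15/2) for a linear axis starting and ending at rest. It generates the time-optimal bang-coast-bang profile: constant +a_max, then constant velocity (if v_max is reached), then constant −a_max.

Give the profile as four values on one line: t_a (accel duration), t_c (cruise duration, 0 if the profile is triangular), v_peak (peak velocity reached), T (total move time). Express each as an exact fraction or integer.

(v_max)²/a_max = 60²/(15/2) = 480
585 ≥ 480 so v_max reached
t_a = 60/(15/2) = 8; v_peak = 60
d_cruise = 585 − 480 = 105; t_c = 105/60 = 7/4
T = 2·8 + 7/4 = 71/4

t_a=8 t_c=7/4 v_peak=60 T=71/4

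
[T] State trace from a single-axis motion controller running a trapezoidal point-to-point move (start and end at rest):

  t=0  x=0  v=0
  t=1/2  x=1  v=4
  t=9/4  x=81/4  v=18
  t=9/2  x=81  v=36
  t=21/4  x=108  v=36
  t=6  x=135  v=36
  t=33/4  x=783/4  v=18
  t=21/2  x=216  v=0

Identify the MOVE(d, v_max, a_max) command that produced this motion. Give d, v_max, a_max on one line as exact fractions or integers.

final state: t=21/2, x=216, v=0 → d = 216
a_max = (4−0)/(1/2−0) = 8
max v = 36 over t∈[9/2,6] → v_max = 36
check: 36·(9/2+3/2) = 216 ✓

d=216 v_max=36 a_max=8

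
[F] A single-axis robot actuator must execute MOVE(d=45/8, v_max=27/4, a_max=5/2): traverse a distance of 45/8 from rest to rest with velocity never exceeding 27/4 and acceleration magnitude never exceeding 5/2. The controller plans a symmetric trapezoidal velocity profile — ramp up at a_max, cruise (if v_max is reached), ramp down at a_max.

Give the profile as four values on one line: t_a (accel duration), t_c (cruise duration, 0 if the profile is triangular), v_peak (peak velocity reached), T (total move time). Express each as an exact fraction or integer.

vₘ²/aₘ = (27/4)²/(5/2) = 729/40
45/8 < 729/40 → triangular
v_peak = √(45/8·5/2) = √(225/16) = 15/4
t_a = (15/4)/(5/2) = 3/2; t_c = 0
T = 2·3/2 = 3

t_a=3/2 t_c=0 v_peak=15/4 T=3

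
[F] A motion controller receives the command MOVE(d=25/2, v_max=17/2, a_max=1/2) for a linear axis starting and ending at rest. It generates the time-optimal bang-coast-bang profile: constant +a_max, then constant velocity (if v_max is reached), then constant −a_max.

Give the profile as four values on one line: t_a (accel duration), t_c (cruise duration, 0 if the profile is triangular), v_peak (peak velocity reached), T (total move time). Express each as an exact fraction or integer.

t_a=5 t_c=0 v_peak=5/2 T=10

v_max²/a_max = (17/2)²/(1/2) = 289/2
25/2 < 289/2 so t_c = 0
v_peak = √(25/2·1/2) = √(25/4) = 5/2
t_a = (5/2)/(1/2) = 5; t_c = 0
T = 2·5 = 10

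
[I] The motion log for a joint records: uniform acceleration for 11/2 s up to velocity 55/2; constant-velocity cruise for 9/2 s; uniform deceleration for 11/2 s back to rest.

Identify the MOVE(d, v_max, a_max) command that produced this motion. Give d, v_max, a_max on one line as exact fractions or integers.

d=275 v_max=55/2 a_max=5

a_max = (55/2)/(11/2) = 5
d_a = ½·55/2·11/2 = 605/8; d_c = 55/2·9/2 = 495/4
d = 2·605/8 + 495/4 = 275
t_c = 9/2 > 0 so v_max = 55/2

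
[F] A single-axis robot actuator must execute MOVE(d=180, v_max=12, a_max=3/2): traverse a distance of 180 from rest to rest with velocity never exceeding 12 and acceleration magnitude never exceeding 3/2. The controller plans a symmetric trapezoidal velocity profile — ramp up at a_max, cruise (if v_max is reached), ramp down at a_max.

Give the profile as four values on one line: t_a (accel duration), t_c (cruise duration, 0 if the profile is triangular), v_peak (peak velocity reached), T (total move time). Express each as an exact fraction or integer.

t_a=8 t_c=7 v_peak=12 T=23

vₘ²/aₘ = 12²/(3/2) = 96
180 ≥ 96 so v_max reached
t_a = 12/(3/2) = 8; v_peak = 12
d_cruise = 180 − 96 = 84; t_c = 84/12 = 7
T = 2·8 + 7 = 23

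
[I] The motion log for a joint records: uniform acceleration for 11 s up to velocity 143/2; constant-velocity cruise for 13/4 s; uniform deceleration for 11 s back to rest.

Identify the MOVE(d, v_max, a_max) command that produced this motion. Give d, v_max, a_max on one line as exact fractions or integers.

a_max = (143/2)/11 = 13/2
d_a = ½·143/2·11 = 1573/4; d_c = 143/2·13/4 = 1859/8
d = 2·1573/4 + 1859/8 = 8151/8
t_c = 13/4 > 0 so v_max = 143/2

d=8151/8 v_max=143/2 a_max=13/2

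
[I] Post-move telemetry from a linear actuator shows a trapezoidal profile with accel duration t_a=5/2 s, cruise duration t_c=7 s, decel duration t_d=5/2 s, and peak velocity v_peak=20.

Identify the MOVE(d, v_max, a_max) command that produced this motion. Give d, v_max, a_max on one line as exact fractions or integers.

d=190 v_max=20 a_max=8

a_max = 20/(5/2) = 8
d_a = ½·20·5/2 = 25; d_c = 20·7 = 140
d = 2·25 + 140 = 190
t_c = 7 > 0 → v_max = v_peak = 20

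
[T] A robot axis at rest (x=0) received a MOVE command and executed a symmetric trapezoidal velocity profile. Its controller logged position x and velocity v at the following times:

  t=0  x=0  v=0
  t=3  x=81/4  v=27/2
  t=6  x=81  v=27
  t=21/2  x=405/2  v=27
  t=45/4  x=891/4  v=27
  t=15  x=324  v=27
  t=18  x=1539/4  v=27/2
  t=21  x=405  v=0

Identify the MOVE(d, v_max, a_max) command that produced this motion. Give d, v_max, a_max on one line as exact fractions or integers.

final state: t=21, x=405, v=0 → d = 405
a_max = (27/2−0)/(3−0) = 9/2
max v = 27 over t∈[6,15] → v_max = 27
check: 27·(6+9) = 405 ✓

d=405 v_max=27 a_max=9/2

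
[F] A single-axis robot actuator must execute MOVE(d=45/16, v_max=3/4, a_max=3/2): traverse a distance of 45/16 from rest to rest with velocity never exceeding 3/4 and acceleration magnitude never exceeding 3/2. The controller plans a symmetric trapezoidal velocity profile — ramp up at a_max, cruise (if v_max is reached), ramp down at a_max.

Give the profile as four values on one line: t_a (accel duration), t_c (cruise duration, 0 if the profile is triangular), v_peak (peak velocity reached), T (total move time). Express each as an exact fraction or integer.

(v_max)²/a_max = (3/4)²/(3/2) = 3/8
45/16 ≥ 3/8 ⇒ cruise phase
t_a = (3/4)/(3/2) = 1/2; v_peak = 3/4
d_cruise = 45/16 − 3/8 = 39/16; t_c = (39/16)/(3/4) = 13/4
T = 2·1/2 + 13/4 = 17/4

t_a=1/2 t_c=13/4 v_peak=3/4 T=17/4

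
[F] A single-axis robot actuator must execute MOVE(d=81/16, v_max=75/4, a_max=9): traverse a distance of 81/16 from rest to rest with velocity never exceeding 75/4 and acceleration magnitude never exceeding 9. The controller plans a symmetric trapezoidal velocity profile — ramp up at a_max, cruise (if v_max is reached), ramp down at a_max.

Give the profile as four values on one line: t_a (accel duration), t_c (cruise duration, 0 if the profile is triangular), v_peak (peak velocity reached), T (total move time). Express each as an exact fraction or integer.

t_a=3/4 t_c=0 v_peak=27/4 T=3/2

(v_max)²/a_max = (75/4)²/9 = 625/16
81/16 < 625/16 → triangular
v_peak = √(81/16·9) = √(729/16) = 27/4
t_a = (27/4)/9 = 3/4; t_c = 0
T = 2·3/4 = 3/2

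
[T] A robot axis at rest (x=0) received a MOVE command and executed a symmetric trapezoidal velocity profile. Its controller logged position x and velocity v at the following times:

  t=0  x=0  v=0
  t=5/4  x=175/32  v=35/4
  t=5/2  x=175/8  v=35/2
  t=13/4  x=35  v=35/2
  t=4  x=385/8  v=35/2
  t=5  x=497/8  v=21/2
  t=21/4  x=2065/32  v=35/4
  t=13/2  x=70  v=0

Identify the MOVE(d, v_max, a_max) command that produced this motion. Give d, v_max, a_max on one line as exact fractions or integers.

final state: t=13/2, x=70, v=0 → d = 70
a_max = (35/4−0)/(5/4−0) = 7
max v = 35/2 over t∈[5/2,4] → v_max = 35/2
check: 35/2·(5/2+3/2) = 70 ✓

d=70 v_max=35/2 a_max=7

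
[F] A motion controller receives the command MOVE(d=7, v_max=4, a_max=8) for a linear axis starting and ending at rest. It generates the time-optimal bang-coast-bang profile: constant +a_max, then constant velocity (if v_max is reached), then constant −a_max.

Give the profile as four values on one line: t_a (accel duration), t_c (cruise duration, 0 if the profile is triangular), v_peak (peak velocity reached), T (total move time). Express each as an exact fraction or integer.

v_max²/a_max = 4²/8 = 2
7 ≥ 2 ⇒ cruise phase
t_a = 4/8 = 1/2; v_peak = 4
d_cruise = 7 − 2 = 5; t_c = 5/4
T = 2·1/2 + 5/4 = 9/4

t_a=1/2 t_c=5/4 v_peak=4 T=9/4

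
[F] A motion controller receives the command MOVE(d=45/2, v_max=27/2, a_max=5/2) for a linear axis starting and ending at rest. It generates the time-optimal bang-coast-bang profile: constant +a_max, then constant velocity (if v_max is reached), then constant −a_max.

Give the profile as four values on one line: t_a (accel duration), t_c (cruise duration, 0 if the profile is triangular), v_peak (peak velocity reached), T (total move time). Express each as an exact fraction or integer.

v_max²/a_max = (27/2)²/(5/2) = 729/10
45/2 < 729/10 → triangular
v_peak = √(45/2·5/2) = √(225/4) = 15/2
t_a = (15/2)/(5/2) = 3; t_c = 0
T = 2·3 = 6

t_a=3 t_c=0 v_peak=15/2 T=6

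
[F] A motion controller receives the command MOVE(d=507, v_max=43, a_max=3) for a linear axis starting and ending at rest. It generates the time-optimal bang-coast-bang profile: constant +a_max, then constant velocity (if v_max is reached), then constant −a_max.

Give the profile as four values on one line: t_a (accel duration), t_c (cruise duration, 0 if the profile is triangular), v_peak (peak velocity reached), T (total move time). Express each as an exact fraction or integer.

v_max²/a_max = 43²/3 = 1849/3
507 < 1849/3 → triangular
v_peak = √(507·3) = √1521 = 39
t_a = 39/3 = 13; t_c = 0
T = 2·13 = 26

t_a=13 t_c=0 v_peak=39 T=26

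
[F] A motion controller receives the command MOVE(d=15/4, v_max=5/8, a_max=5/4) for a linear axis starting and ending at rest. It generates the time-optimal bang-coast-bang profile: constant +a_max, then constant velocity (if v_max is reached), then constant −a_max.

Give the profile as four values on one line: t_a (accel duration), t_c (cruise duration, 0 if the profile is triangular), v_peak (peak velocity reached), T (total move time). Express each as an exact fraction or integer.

t_a=1/2 t_c=11/2 v_peak=5/8 T=13/2

(v_max)²/a_max = (5/8)²/(5/4) = 5/16
15/4 ≥ 5/16 → trapezoidal
t_a = (5/8)/(5/4) = 1/2; v_peak = 5/8
d_cruise = 15/4 − 5/16 = 55/16; t_c = (55/16)/(5/8) = 11/2
T = 2·1/2 + 11/2 = 13/2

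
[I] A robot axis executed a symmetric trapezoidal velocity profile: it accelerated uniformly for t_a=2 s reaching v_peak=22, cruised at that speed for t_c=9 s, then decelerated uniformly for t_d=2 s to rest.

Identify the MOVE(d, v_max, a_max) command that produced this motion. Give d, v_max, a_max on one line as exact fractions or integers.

d=242 v_max=22 a_max=11

a_max = 22/2 = 11
d_a = ½·22·2 = 22; d_c = 22·9 = 198
d = 2·22 + 198 = 242
t_c = 9 > 0 so v_max = 22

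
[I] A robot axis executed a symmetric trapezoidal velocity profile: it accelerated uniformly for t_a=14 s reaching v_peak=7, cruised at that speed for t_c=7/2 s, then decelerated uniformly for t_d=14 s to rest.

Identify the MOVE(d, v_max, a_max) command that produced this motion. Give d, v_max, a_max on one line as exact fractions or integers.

a_max = 7/14 = 1/2
d_a = ½·7·14 = 49; d_c = 7·7/2 = 49/2
d = 2·49 + 49/2 = 245/2
t_c = 7/2 > 0 → v_max = v_peak = 7

d=245/2 v_max=7 a_max=1/2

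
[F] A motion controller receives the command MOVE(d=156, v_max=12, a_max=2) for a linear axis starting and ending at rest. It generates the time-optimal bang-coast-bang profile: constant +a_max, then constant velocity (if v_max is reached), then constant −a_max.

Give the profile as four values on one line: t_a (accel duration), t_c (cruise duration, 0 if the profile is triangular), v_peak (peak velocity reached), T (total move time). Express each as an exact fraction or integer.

v_max²/a_max = 12²/2 = 72
156 ≥ 72 ⇒ cruise phase
t_a = 12/2 = 6; v_peak = 12
d_cruise = 156 − 72 = 84; t_c = 84/12 = 7
T = 2·6 + 7 = 19

t_a=6 t_c=7 v_peak=12 T=19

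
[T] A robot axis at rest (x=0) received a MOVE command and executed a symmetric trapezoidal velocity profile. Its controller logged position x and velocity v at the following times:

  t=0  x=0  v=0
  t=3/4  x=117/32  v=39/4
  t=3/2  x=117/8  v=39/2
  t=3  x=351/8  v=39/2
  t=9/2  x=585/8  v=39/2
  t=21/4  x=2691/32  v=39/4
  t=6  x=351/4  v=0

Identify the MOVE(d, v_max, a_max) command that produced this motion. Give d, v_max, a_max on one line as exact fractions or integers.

d=351/4 v_max=39/2 a_max=13

final state: t=6, x=351/4, v=0 → d = 351/4
a_max = (39/4−0)/(3/4−0) = 13
max v = 39/2 over t∈[3/2,9/2] → v_max = 39/2
check: 39/2·(3/2+3) = 351/4 ✓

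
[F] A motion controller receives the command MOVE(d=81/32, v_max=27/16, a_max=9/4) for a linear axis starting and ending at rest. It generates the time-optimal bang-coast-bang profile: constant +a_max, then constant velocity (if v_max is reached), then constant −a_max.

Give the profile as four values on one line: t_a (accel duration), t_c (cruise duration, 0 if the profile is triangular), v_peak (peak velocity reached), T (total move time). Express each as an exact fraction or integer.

t_a=3/4 t_c=3/4 v_peak=27/16 T=9/4

v_max²/a_max = (27/16)²/(9/4) = 81/64
81/32 ≥ 81/64 ⇒ cruise phase
t_a = (27/16)/(9/4) = 3/4; v_peak = 27/16
d_cruise = 81/32 − 81/64 = 81/64; t_c = (81/64)/(27/16) = 3/4
T = 2·3/4 + 3/4 = 9/4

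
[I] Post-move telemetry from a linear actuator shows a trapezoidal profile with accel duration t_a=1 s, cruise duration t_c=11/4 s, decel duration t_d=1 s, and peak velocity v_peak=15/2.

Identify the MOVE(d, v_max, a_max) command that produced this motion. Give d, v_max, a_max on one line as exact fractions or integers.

d=225/8 v_max=15/2 a_max=15/2

a_max = (15/2)/1 = 15/2
d_a = ½·15/2·1 = 15/4; d_c = 15/2·11/4 = 165/8
d = 2·15/4 + 165/8 = 225/8
t_c = 11/4 > 0 so v_max = 15/2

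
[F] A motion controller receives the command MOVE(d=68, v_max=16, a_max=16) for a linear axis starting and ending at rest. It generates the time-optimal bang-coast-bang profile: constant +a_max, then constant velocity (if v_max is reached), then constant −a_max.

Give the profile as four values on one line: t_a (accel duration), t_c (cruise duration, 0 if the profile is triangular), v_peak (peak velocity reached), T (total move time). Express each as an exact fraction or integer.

vₘ²/aₘ = 16²/16 = 16
68 ≥ 16 ⇒ cruise phase
t_a = 16/16 = 1; v_peak = 16
d_cruise = 68 − 16 = 52; t_c = 52/16 = 13/4
T = 2·1 + 13/4 = 21/4

t_a=1 t_c=13/4 v_peak=16 T=21/4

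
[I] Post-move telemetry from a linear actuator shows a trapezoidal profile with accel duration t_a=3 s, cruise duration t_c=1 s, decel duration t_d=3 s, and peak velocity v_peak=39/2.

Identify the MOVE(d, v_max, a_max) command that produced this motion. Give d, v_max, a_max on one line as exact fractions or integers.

a_max = (39/2)/3 = 13/2
d_a = ½·39/2·3 = 117/4; d_c = 39/2·1 = 39/2
d = 2·117/4 + 39/2 = 78
t_c = 1 > 0 → v_max = v_peak = 39/2

d=78 v_max=39/2 a_max=13/2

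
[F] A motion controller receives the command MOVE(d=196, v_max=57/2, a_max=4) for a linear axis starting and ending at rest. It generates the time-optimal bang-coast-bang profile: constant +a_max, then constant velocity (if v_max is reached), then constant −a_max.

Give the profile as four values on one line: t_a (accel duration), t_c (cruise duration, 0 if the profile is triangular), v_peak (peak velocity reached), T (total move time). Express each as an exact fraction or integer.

t_a=7 t_c=0 v_peak=28 T=14

v_max²/a_max = (57/2)²/4 = 3249/16
196 < 3249/16 → triangular
v_peak = √(196·4) = √784 = 28
t_a = 28/4 = 7; t_c = 0
T = 2·7 = 14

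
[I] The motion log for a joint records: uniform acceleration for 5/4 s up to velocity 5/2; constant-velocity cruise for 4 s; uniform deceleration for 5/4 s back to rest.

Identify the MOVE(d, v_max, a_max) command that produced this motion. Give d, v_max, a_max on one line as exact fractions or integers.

d=105/8 v_max=5/2 a_max=2

a_max = (5/2)/(5/4) = 2
d_a = ½·5/2·5/4 = 25/16; d_c = 5/2·4 = 10
d = 2·25/16 + 10 = 105/8
t_c = 4 > 0 ⇒ limit active, v_max = 5/2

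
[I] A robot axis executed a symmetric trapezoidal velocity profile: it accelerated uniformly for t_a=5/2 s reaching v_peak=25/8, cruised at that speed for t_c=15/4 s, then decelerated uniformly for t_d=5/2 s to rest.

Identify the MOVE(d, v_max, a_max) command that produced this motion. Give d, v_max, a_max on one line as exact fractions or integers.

a_max = (25/8)/(5/2) = 5/4
d_a = ½·25/8·5/2 = 125/32; d_c = 25/8·15/4 = 375/32
d = 2·125/32 + 375/32 = 625/32
t_c = 15/4 > 0 ⇒ limit active, v_max = 25/8

d=625/32 v_max=25/8 a_max=5/4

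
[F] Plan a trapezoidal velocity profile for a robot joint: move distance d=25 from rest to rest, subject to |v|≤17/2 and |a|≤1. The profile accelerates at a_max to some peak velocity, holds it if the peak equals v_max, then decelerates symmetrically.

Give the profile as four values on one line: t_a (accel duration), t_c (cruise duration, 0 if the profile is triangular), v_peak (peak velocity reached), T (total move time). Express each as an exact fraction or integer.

t_a=5 t_c=0 v_peak=5 T=10

v_max²/a_max = (17/2)²/1 = 289/4
25 < 289/4 ⇒ no cruise
v_peak = √(25·1) = √25 = 5
t_a = 5/1 = 5; t_c = 0
T = 2·5 = 10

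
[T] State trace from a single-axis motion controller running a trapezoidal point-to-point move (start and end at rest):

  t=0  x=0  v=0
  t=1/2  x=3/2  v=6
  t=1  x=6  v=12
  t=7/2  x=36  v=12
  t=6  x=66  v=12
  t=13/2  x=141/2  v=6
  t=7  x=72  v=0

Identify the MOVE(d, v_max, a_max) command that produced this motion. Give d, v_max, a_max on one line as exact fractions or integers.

d=72 v_max=12 a_max=12

final state: t=7, x=72, v=0 → d = 72
a_max = (6−0)/(1/2−0) = 12
max v = 12 over t∈[1,6] → v_max = 12
check: 12·(1+5) = 72 ✓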